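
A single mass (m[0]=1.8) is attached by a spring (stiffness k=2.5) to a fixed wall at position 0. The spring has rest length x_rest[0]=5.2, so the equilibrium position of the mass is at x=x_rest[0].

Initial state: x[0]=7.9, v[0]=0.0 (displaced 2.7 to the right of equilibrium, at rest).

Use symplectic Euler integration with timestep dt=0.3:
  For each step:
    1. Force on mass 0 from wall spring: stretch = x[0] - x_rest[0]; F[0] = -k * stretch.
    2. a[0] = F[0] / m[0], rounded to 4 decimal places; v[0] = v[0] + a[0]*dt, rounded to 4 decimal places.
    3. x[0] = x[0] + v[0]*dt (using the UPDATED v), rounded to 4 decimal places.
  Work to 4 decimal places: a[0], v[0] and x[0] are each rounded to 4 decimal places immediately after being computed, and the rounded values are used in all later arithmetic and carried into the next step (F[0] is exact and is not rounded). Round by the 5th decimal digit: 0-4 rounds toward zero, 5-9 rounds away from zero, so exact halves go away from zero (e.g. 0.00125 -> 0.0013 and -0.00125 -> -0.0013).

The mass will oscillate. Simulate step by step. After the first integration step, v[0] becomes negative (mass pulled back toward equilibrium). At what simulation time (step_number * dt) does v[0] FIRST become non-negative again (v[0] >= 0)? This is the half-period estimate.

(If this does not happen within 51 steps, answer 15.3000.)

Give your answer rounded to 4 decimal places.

Answer: 2.7000

Derivation:
Step 0: x=[7.9000] v=[0.0000]
Step 1: x=[7.5625] v=[-1.1250]
Step 2: x=[6.9297] v=[-2.1094]
Step 3: x=[6.0807] v=[-2.8301]
Step 4: x=[5.1216] v=[-3.1971]
Step 5: x=[4.1723] v=[-3.1644]
Step 6: x=[3.3514] v=[-2.7362]
Step 7: x=[2.7616] v=[-1.9660]
Step 8: x=[2.4766] v=[-0.9500]
Step 9: x=[2.5320] v=[0.1848]
First v>=0 after going negative at step 9, time=2.7000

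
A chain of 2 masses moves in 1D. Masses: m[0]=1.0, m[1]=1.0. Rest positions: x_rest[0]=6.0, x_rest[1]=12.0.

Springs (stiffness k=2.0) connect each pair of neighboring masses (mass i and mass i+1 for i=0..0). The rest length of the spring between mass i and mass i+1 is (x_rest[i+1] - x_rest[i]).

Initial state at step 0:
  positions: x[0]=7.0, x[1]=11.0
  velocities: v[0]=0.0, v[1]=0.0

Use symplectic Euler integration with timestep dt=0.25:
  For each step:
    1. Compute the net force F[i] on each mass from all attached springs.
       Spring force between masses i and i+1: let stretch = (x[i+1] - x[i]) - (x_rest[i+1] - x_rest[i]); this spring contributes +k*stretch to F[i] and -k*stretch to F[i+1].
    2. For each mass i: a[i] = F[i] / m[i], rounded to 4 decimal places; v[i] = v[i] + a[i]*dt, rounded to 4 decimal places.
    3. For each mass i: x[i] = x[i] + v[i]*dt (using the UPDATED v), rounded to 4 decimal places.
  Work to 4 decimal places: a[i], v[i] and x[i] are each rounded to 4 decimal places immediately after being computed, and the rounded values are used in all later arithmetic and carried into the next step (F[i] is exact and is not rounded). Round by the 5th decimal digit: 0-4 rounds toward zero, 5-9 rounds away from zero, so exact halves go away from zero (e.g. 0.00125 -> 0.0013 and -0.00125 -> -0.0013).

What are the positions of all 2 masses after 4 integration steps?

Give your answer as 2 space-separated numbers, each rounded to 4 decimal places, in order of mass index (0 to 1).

Answer: 5.3321 12.6680

Derivation:
Step 0: x=[7.0000 11.0000] v=[0.0000 0.0000]
Step 1: x=[6.7500 11.2500] v=[-1.0000 1.0000]
Step 2: x=[6.3125 11.6875] v=[-1.7500 1.7500]
Step 3: x=[5.7969 12.2031] v=[-2.0625 2.0625]
Step 4: x=[5.3321 12.6680] v=[-1.8594 1.8594]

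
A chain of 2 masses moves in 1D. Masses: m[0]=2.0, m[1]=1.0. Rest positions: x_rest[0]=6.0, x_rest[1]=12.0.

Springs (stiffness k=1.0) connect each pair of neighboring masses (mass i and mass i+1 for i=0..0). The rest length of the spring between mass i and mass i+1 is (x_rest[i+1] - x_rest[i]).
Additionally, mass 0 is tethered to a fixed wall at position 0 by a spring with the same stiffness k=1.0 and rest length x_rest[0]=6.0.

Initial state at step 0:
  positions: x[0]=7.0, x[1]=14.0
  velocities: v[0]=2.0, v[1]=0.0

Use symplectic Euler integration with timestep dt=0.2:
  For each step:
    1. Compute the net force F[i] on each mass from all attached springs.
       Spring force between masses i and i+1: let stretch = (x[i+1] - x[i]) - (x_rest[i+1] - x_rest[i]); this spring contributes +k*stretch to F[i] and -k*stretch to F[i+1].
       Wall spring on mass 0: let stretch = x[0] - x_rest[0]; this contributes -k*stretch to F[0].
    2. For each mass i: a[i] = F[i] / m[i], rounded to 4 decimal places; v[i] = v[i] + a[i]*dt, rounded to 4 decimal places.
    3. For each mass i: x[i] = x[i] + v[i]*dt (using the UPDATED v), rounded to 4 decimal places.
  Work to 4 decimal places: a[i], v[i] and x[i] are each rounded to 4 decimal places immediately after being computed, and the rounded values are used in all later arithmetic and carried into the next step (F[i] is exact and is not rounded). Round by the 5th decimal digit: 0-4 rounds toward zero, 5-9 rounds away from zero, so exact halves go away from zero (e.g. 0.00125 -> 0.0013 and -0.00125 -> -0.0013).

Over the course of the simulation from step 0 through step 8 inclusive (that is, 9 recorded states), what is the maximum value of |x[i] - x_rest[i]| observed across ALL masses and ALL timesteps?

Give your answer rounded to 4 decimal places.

Step 0: x=[7.0000 14.0000] v=[2.0000 0.0000]
Step 1: x=[7.4000 13.9600] v=[2.0000 -0.2000]
Step 2: x=[7.7832 13.8976] v=[1.9160 -0.3120]
Step 3: x=[8.1330 13.8306] v=[1.7491 -0.3349]
Step 4: x=[8.4341 13.7757] v=[1.5056 -0.2744]
Step 5: x=[8.6734 13.7472] v=[1.1963 -0.1427]
Step 6: x=[8.8407 13.7557] v=[0.8363 0.0425]
Step 7: x=[8.9294 13.8076] v=[0.4437 0.2595]
Step 8: x=[8.9371 13.9044] v=[0.0386 0.4839]
Max displacement = 2.9371

Answer: 2.9371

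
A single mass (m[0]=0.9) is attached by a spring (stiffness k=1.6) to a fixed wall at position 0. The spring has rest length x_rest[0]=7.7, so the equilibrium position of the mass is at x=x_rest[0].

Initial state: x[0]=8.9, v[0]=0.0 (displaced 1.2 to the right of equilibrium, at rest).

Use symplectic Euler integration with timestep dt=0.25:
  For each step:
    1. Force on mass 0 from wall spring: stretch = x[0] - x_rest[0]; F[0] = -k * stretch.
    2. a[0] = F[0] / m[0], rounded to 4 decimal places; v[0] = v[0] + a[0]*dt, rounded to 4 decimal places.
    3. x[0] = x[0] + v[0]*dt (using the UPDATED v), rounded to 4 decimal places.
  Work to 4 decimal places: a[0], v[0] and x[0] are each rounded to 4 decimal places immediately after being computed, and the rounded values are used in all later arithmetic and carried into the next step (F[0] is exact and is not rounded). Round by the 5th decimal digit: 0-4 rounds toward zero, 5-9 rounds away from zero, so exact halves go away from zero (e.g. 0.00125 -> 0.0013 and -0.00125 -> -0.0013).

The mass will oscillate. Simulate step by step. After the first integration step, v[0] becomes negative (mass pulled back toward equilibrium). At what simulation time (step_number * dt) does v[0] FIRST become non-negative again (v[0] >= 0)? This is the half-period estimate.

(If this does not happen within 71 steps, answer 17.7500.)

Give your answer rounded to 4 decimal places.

Answer: 2.5000

Derivation:
Step 0: x=[8.9000] v=[0.0000]
Step 1: x=[8.7667] v=[-0.5333]
Step 2: x=[8.5149] v=[-1.0074]
Step 3: x=[8.1725] v=[-1.3696]
Step 4: x=[7.7776] v=[-1.5796]
Step 5: x=[7.3741] v=[-1.6141]
Step 6: x=[7.0068] v=[-1.4693]
Step 7: x=[6.7165] v=[-1.1612]
Step 8: x=[6.5355] v=[-0.7241]
Step 9: x=[6.4839] v=[-0.2066]
Step 10: x=[6.5674] v=[0.3339]
First v>=0 after going negative at step 10, time=2.5000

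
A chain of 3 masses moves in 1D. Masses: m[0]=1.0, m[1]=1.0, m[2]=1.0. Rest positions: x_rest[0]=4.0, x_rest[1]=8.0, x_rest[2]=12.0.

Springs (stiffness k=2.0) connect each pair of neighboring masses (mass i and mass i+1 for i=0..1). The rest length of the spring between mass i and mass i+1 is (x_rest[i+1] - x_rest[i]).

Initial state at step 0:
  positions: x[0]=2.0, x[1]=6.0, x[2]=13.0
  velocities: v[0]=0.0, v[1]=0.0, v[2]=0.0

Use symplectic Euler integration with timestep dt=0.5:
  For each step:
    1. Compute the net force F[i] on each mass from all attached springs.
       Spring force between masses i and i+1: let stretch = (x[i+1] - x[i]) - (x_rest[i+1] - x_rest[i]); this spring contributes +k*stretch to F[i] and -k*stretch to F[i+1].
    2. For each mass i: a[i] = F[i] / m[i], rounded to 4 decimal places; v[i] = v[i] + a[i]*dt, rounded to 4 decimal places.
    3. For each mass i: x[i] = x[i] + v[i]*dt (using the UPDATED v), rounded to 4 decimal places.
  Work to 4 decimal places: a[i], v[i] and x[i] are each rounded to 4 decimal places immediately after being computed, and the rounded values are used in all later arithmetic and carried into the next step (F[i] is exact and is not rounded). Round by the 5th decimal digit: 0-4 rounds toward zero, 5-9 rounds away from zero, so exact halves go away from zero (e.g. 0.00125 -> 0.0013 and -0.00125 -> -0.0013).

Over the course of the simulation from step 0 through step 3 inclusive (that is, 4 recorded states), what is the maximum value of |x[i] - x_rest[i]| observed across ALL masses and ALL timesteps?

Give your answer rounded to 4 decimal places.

Step 0: x=[2.0000 6.0000 13.0000] v=[0.0000 0.0000 0.0000]
Step 1: x=[2.0000 7.5000 11.5000] v=[0.0000 3.0000 -3.0000]
Step 2: x=[2.7500 8.2500 10.0000] v=[1.5000 1.5000 -3.0000]
Step 3: x=[4.2500 7.1250 9.6250] v=[3.0000 -2.2500 -0.7500]
Max displacement = 2.3750

Answer: 2.3750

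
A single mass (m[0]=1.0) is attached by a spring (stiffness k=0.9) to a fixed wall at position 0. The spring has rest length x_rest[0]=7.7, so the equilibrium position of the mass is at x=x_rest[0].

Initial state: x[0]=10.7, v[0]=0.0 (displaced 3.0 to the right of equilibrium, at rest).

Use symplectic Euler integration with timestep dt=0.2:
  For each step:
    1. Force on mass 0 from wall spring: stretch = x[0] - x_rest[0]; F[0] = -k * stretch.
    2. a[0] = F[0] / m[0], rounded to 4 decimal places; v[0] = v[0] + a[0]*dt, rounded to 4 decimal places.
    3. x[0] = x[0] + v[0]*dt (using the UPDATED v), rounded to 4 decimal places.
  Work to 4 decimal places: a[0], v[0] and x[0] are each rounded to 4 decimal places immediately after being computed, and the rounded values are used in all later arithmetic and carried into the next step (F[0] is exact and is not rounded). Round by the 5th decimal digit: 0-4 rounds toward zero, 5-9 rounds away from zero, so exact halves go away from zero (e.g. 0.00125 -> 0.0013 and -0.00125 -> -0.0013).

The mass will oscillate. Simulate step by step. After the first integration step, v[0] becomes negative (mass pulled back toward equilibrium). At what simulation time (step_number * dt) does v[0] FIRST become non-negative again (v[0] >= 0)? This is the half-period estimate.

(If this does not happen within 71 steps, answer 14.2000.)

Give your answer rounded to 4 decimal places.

Step 0: x=[10.7000] v=[0.0000]
Step 1: x=[10.5920] v=[-0.5400]
Step 2: x=[10.3799] v=[-1.0606]
Step 3: x=[10.0713] v=[-1.5430]
Step 4: x=[9.6773] v=[-1.9698]
Step 5: x=[9.2122] v=[-2.3257]
Step 6: x=[8.6926] v=[-2.5979]
Step 7: x=[8.1373] v=[-2.7766]
Step 8: x=[7.5662] v=[-2.8553]
Step 9: x=[7.0000] v=[-2.8312]
Step 10: x=[6.4590] v=[-2.7052]
Step 11: x=[5.9626] v=[-2.4818]
Step 12: x=[5.5288] v=[-2.1691]
Step 13: x=[5.1731] v=[-1.7783]
Step 14: x=[4.9084] v=[-1.3235]
Step 15: x=[4.7442] v=[-0.8210]
Step 16: x=[4.6864] v=[-0.2890]
Step 17: x=[4.7371] v=[0.2534]
First v>=0 after going negative at step 17, time=3.4000

Answer: 3.4000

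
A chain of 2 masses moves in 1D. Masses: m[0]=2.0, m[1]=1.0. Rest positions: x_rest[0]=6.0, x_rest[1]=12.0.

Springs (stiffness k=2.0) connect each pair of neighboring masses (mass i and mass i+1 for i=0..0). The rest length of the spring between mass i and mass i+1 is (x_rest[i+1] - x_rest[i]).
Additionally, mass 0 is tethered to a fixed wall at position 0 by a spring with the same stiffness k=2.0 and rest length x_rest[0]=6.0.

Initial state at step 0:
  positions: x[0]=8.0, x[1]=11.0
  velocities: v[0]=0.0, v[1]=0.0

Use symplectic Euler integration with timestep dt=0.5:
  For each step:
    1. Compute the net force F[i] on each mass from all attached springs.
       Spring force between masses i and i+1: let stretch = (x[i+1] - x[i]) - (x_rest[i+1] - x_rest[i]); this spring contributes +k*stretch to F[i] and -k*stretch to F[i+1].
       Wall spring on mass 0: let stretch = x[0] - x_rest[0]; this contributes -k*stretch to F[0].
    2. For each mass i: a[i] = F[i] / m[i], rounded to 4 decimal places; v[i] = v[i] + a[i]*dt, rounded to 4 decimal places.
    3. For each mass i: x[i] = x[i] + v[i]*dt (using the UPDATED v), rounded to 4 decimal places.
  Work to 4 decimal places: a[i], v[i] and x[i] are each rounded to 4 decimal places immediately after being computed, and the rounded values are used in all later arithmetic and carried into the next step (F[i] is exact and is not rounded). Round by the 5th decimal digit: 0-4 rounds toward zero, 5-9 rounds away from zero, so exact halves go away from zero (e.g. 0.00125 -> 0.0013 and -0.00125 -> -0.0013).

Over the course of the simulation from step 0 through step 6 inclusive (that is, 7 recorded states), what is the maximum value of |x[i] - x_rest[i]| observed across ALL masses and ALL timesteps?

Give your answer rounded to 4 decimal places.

Step 0: x=[8.0000 11.0000] v=[0.0000 0.0000]
Step 1: x=[6.7500 12.5000] v=[-2.5000 3.0000]
Step 2: x=[5.2500 14.1250] v=[-3.0000 3.2500]
Step 3: x=[4.6563 14.3125] v=[-1.1875 0.3750]
Step 4: x=[5.3126 12.6719] v=[1.3125 -3.2812]
Step 5: x=[6.4806 10.3517] v=[2.3359 -4.6405]
Step 6: x=[6.9962 9.0959] v=[1.0312 -2.5116]
Max displacement = 2.9041

Answer: 2.9041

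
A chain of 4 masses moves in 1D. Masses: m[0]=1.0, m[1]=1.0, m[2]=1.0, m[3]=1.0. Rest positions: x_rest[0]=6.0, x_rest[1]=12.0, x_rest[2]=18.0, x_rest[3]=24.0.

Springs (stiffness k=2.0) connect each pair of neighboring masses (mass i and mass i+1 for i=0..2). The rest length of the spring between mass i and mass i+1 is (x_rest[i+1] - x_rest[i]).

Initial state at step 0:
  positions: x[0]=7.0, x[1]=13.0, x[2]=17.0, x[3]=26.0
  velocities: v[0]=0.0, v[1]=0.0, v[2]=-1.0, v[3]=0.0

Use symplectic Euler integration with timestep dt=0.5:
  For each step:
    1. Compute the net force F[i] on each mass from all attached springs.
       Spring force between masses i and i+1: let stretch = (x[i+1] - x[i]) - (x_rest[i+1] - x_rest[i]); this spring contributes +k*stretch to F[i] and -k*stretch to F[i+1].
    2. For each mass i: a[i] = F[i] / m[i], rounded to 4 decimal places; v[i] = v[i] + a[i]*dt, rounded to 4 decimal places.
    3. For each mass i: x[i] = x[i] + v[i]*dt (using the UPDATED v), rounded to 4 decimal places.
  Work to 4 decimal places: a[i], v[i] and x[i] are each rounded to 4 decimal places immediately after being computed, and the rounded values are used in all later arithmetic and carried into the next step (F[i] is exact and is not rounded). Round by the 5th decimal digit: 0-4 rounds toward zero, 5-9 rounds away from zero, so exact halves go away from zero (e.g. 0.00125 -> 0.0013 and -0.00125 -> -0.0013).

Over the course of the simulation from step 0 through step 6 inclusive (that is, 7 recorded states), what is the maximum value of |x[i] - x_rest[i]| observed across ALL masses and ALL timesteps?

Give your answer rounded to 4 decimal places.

Answer: 2.2500

Derivation:
Step 0: x=[7.0000 13.0000 17.0000 26.0000] v=[0.0000 0.0000 -1.0000 0.0000]
Step 1: x=[7.0000 12.0000 19.0000 24.5000] v=[0.0000 -2.0000 4.0000 -3.0000]
Step 2: x=[6.5000 12.0000 20.2500 23.2500] v=[-1.0000 0.0000 2.5000 -2.5000]
Step 3: x=[5.7500 13.3750 18.8750 23.5000] v=[-1.5000 2.7500 -2.7500 0.5000]
Step 4: x=[5.8125 13.6875 17.0625 24.4375] v=[0.1250 0.6250 -3.6250 1.8750]
Step 5: x=[6.8125 11.7500 17.2500 24.6875] v=[2.0000 -3.8750 0.3750 0.5000]
Step 6: x=[7.2813 10.0938 18.4063 24.2188] v=[0.9375 -3.3125 2.3125 -0.9375]
Max displacement = 2.2500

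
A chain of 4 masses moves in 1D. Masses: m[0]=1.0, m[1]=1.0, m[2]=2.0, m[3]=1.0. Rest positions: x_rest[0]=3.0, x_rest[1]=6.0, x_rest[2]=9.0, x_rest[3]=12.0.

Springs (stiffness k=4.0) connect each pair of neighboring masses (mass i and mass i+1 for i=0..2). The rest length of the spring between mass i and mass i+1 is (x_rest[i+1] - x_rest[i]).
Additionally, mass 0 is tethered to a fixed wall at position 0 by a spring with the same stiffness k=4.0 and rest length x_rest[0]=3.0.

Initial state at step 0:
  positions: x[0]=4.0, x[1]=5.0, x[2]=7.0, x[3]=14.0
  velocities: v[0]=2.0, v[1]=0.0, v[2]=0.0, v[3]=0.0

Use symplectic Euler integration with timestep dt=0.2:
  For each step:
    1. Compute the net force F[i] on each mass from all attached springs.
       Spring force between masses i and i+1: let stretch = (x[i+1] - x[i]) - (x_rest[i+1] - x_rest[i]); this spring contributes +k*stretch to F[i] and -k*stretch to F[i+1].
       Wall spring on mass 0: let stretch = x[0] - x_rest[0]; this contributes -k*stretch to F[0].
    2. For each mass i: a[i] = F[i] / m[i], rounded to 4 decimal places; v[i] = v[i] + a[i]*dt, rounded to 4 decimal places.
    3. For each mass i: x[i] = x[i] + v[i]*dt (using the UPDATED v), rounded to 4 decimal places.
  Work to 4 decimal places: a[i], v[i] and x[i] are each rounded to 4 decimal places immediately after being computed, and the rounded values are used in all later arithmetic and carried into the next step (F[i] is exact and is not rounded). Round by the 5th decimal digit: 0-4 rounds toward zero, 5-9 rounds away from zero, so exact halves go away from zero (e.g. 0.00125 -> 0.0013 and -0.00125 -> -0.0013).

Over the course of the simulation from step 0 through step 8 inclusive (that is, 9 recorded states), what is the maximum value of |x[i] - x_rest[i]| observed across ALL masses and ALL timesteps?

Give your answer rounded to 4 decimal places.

Step 0: x=[4.0000 5.0000 7.0000 14.0000] v=[2.0000 0.0000 0.0000 0.0000]
Step 1: x=[3.9200 5.1600 7.4000 13.3600] v=[-0.4000 0.8000 2.0000 -3.2000]
Step 2: x=[3.4112 5.4800 8.0976 12.2464] v=[-2.5440 1.6000 3.4880 -5.5680]
Step 3: x=[2.6876 5.8878 8.9177 10.9490] v=[-3.6179 2.0390 4.1005 -6.4870]
Step 4: x=[2.0460 6.2684 9.6579 9.8066] v=[-3.2078 1.9028 3.7011 -5.7120]
Step 5: x=[1.7527 6.5157 10.1389 9.1204] v=[-1.4667 1.2365 2.4048 -3.4310]
Step 6: x=[1.9410 6.5806 10.2485 9.0772] v=[0.9415 0.3247 0.5481 -0.2162]
Step 7: x=[2.5611 6.4901 9.9710 9.7014] v=[3.1004 -0.4527 -1.3876 3.1208]
Step 8: x=[3.4000 6.3279 9.3934 10.8487] v=[4.1947 -0.8112 -2.8878 5.7365]
Max displacement = 2.9228

Answer: 2.9228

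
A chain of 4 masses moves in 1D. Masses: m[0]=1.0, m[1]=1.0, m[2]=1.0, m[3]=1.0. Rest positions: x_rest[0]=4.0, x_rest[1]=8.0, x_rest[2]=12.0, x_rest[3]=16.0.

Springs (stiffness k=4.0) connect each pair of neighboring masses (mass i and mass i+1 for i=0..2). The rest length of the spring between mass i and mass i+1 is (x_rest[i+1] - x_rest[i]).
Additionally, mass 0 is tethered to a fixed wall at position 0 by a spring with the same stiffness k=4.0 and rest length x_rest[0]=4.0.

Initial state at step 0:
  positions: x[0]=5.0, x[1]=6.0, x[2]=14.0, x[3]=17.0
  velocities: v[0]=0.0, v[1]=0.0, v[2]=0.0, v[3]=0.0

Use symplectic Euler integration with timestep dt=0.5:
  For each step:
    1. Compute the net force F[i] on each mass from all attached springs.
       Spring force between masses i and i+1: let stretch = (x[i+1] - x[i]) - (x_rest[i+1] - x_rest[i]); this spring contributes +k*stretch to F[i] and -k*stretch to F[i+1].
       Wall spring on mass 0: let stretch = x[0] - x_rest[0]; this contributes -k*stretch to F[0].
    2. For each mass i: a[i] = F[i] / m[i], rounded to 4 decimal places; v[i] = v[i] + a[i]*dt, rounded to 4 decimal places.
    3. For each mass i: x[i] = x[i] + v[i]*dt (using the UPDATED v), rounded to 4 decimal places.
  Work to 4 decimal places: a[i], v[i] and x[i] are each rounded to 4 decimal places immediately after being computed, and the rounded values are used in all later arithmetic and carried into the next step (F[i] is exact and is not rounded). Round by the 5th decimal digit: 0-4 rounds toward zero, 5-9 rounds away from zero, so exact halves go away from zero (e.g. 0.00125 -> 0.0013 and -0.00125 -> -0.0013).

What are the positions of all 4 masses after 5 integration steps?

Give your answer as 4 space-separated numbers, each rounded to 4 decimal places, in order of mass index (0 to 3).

Answer: 5.0000 4.0000 15.0000 15.0000

Derivation:
Step 0: x=[5.0000 6.0000 14.0000 17.0000] v=[0.0000 0.0000 0.0000 0.0000]
Step 1: x=[1.0000 13.0000 9.0000 18.0000] v=[-8.0000 14.0000 -10.0000 2.0000]
Step 2: x=[8.0000 4.0000 17.0000 14.0000] v=[14.0000 -18.0000 16.0000 -8.0000]
Step 3: x=[3.0000 12.0000 9.0000 17.0000] v=[-10.0000 16.0000 -16.0000 6.0000]
Step 4: x=[4.0000 8.0000 12.0000 16.0000] v=[2.0000 -8.0000 6.0000 -2.0000]
Step 5: x=[5.0000 4.0000 15.0000 15.0000] v=[2.0000 -8.0000 6.0000 -2.0000]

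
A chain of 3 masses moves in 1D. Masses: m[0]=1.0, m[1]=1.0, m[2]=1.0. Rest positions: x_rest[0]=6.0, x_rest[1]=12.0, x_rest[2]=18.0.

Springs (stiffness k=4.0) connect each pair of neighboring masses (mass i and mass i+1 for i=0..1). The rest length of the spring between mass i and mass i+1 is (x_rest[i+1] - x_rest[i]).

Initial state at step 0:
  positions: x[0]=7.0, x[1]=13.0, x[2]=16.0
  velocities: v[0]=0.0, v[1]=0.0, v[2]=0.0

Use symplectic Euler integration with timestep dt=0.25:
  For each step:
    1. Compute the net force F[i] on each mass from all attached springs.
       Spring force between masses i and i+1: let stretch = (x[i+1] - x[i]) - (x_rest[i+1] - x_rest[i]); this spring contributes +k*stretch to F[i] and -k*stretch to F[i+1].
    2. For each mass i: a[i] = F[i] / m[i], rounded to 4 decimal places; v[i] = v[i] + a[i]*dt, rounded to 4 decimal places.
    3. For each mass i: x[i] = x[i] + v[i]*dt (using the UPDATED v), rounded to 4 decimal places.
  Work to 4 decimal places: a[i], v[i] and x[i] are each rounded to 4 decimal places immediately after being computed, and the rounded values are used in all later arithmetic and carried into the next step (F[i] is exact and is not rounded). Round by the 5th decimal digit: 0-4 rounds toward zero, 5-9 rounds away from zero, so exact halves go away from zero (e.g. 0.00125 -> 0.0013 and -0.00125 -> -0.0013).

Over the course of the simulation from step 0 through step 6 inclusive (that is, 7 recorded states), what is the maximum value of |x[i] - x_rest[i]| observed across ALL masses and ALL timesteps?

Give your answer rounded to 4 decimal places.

Answer: 2.0300

Derivation:
Step 0: x=[7.0000 13.0000 16.0000] v=[0.0000 0.0000 0.0000]
Step 1: x=[7.0000 12.2500 16.7500] v=[0.0000 -3.0000 3.0000]
Step 2: x=[6.8125 11.3125 17.8750] v=[-0.7500 -3.7500 4.5000]
Step 3: x=[6.2500 10.8906 18.8594] v=[-2.2500 -1.6875 3.9375]
Step 4: x=[5.3477 11.3008 19.3516] v=[-3.6094 1.6407 1.9687]
Step 5: x=[4.4336 12.2354 19.3311] v=[-3.6563 3.7384 -0.0821]
Step 6: x=[3.9700 12.9935 19.0367] v=[-1.8545 3.0323 -1.1778]
Max displacement = 2.0300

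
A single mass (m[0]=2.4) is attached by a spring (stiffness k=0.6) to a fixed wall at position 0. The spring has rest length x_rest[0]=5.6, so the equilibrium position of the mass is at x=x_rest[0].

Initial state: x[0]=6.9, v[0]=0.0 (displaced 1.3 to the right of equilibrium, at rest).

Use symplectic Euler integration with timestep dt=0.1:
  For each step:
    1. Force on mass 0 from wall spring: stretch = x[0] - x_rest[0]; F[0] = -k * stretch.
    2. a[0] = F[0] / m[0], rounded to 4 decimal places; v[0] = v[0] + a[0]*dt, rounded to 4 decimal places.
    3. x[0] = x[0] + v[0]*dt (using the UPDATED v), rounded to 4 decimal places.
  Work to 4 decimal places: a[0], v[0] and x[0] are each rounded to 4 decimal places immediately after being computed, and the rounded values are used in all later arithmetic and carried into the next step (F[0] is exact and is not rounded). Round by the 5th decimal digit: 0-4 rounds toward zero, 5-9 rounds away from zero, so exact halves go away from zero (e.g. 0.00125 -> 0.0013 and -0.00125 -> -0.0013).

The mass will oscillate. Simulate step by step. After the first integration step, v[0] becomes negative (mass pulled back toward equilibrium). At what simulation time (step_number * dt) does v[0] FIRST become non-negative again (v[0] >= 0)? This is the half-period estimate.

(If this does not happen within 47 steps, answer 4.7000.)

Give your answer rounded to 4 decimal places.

Answer: 4.7000

Derivation:
Step 0: x=[6.9000] v=[0.0000]
Step 1: x=[6.8968] v=[-0.0325]
Step 2: x=[6.8903] v=[-0.0649]
Step 3: x=[6.8806] v=[-0.0972]
Step 4: x=[6.8677] v=[-0.1292]
Step 5: x=[6.8516] v=[-0.1609]
Step 6: x=[6.8324] v=[-0.1922]
Step 7: x=[6.8101] v=[-0.2230]
Step 8: x=[6.7848] v=[-0.2533]
Step 9: x=[6.7565] v=[-0.2829]
Step 10: x=[6.7253] v=[-0.3118]
Step 11: x=[6.6913] v=[-0.3399]
Step 12: x=[6.6546] v=[-0.3672]
Step 13: x=[6.6152] v=[-0.3936]
Step 14: x=[6.5733] v=[-0.4190]
Step 15: x=[6.5290] v=[-0.4433]
Step 16: x=[6.4824] v=[-0.4665]
Step 17: x=[6.4335] v=[-0.4886]
Step 18: x=[6.3826] v=[-0.5094]
Step 19: x=[6.3297] v=[-0.5290]
Step 20: x=[6.2750] v=[-0.5472]
Step 21: x=[6.2186] v=[-0.5641]
Step 22: x=[6.1606] v=[-0.5796]
Step 23: x=[6.1012] v=[-0.5936]
Step 24: x=[6.0406] v=[-0.6061]
Step 25: x=[5.9789] v=[-0.6171]
Step 26: x=[5.9162] v=[-0.6266]
Step 27: x=[5.8528] v=[-0.6345]
Step 28: x=[5.7887] v=[-0.6408]
Step 29: x=[5.7242] v=[-0.6455]
Step 30: x=[5.6593] v=[-0.6486]
Step 31: x=[5.5943] v=[-0.6501]
Step 32: x=[5.5293] v=[-0.6500]
Step 33: x=[5.4645] v=[-0.6482]
Step 34: x=[5.4000] v=[-0.6448]
Step 35: x=[5.3360] v=[-0.6398]
Step 36: x=[5.2727] v=[-0.6332]
Step 37: x=[5.2102] v=[-0.6250]
Step 38: x=[5.1487] v=[-0.6153]
Step 39: x=[5.0883] v=[-0.6040]
Step 40: x=[5.0292] v=[-0.5912]
Step 41: x=[4.9715] v=[-0.5769]
Step 42: x=[4.9154] v=[-0.5612]
Step 43: x=[4.8610] v=[-0.5441]
Step 44: x=[4.8084] v=[-0.5256]
Step 45: x=[4.7578] v=[-0.5058]
Step 46: x=[4.7093] v=[-0.4847]
Step 47: x=[4.6631] v=[-0.4624]
v[0] did not become non-negative within 47 steps; using fallback time=4.7000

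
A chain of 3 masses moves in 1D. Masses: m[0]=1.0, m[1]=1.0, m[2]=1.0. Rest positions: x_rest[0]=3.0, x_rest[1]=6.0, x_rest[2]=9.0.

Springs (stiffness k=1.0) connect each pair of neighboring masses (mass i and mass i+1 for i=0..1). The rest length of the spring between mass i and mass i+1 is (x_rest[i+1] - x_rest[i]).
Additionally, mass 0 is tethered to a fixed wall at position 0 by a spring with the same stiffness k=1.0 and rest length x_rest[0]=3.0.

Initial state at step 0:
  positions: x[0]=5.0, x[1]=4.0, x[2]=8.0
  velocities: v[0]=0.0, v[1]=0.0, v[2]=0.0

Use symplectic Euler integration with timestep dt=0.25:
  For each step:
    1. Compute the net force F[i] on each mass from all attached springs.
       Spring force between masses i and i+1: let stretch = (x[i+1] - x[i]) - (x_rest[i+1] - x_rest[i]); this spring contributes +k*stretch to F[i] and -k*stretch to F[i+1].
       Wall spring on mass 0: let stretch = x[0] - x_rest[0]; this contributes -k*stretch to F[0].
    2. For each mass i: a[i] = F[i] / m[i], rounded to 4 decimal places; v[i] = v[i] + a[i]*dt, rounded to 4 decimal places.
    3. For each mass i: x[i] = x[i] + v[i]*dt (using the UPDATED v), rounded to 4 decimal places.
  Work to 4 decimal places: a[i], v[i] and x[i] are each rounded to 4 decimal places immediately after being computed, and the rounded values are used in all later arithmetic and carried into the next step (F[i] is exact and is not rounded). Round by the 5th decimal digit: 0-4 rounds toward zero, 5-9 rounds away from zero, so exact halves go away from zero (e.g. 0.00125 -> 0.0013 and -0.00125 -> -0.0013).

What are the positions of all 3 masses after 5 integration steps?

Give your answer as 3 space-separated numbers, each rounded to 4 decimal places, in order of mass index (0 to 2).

Answer: 1.3720 6.7278 7.7363

Derivation:
Step 0: x=[5.0000 4.0000 8.0000] v=[0.0000 0.0000 0.0000]
Step 1: x=[4.6250 4.3125 7.9375] v=[-1.5000 1.2500 -0.2500]
Step 2: x=[3.9414 4.8711 7.8359] v=[-2.7344 2.2344 -0.4063]
Step 3: x=[3.0696 5.5569 7.7365] v=[-3.4873 2.7432 -0.3975]
Step 4: x=[2.1614 6.2235 7.6884] v=[-3.6329 2.6663 -0.1924]
Step 5: x=[1.3720 6.7278 7.7363] v=[-3.1577 2.0170 0.1914]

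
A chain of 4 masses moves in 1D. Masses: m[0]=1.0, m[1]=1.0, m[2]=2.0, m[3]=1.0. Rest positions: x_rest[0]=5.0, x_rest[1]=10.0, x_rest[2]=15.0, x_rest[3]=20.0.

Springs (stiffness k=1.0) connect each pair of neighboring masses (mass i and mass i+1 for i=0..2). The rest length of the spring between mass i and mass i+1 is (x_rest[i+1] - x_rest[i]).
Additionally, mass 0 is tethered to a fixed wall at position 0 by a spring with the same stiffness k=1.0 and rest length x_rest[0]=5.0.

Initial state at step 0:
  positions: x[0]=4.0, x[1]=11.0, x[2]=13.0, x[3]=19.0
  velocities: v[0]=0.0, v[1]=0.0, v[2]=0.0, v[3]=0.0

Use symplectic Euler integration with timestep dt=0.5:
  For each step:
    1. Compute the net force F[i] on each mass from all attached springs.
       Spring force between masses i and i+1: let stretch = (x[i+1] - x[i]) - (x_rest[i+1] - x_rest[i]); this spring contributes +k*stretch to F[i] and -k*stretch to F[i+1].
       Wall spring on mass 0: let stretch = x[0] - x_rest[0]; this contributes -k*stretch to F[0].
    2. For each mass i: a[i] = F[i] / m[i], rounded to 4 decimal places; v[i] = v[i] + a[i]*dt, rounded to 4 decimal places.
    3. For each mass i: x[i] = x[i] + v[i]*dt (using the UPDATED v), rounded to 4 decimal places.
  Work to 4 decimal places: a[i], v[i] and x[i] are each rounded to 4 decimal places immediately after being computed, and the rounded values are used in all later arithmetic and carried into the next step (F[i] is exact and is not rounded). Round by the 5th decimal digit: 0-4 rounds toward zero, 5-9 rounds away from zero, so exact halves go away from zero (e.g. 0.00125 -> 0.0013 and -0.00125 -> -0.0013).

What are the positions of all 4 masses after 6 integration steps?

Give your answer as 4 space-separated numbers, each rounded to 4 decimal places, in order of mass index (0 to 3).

Step 0: x=[4.0000 11.0000 13.0000 19.0000] v=[0.0000 0.0000 0.0000 0.0000]
Step 1: x=[4.7500 9.7500 13.5000 18.7500] v=[1.5000 -2.5000 1.0000 -0.5000]
Step 2: x=[5.5625 8.1875 14.1875 18.4375] v=[1.6250 -3.1250 1.3750 -0.6250]
Step 3: x=[5.6407 7.4688 14.6563 18.3125] v=[0.1563 -1.4375 0.9375 -0.2500]
Step 4: x=[4.7657 8.0899 14.6837 18.5235] v=[-1.7500 1.2422 0.0547 0.4219]
Step 5: x=[3.5303 9.5284 14.3668 19.0245] v=[-2.4708 2.8770 -0.6338 1.0020]
Step 6: x=[2.9119 10.6770 14.0273 19.6111] v=[-1.2369 2.2972 -0.6790 1.1732]

Answer: 2.9119 10.6770 14.0273 19.6111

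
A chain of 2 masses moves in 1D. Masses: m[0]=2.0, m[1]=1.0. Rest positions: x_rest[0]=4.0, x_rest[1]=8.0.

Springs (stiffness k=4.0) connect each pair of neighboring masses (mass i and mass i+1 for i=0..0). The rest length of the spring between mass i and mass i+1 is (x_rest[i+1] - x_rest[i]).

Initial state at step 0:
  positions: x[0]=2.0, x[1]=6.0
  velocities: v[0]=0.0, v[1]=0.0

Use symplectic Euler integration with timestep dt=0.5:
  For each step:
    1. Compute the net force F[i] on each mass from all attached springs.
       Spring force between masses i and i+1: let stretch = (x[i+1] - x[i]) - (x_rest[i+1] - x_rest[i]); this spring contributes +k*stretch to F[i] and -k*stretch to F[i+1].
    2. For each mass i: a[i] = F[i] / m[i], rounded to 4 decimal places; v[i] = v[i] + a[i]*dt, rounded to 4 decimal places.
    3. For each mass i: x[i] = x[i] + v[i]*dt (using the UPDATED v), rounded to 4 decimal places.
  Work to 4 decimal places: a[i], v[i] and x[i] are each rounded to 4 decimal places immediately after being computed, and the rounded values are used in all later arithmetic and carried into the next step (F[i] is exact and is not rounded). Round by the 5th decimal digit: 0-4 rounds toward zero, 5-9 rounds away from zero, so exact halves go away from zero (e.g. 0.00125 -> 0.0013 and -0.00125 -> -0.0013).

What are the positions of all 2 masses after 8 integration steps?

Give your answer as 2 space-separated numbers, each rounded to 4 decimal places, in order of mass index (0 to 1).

Step 0: x=[2.0000 6.0000] v=[0.0000 0.0000]
Step 1: x=[2.0000 6.0000] v=[0.0000 0.0000]
Step 2: x=[2.0000 6.0000] v=[0.0000 0.0000]
Step 3: x=[2.0000 6.0000] v=[0.0000 0.0000]
Step 4: x=[2.0000 6.0000] v=[0.0000 0.0000]
Step 5: x=[2.0000 6.0000] v=[0.0000 0.0000]
Step 6: x=[2.0000 6.0000] v=[0.0000 0.0000]
Step 7: x=[2.0000 6.0000] v=[0.0000 0.0000]
Step 8: x=[2.0000 6.0000] v=[0.0000 0.0000]

Answer: 2.0000 6.0000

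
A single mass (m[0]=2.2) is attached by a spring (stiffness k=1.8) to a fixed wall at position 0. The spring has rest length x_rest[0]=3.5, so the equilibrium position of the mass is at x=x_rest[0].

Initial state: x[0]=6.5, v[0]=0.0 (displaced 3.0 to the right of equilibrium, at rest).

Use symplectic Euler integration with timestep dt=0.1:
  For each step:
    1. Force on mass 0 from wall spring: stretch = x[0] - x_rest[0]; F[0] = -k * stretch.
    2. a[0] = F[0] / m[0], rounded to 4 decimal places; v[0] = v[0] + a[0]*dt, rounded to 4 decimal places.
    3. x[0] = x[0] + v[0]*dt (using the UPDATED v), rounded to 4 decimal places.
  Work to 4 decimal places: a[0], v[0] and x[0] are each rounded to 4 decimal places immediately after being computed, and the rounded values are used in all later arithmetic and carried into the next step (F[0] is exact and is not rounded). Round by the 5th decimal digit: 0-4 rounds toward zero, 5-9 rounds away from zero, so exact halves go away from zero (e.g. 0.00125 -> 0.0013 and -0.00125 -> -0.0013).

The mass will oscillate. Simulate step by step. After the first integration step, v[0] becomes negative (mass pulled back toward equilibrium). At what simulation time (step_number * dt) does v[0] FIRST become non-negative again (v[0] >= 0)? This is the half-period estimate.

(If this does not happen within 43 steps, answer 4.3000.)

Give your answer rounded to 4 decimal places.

Step 0: x=[6.5000] v=[0.0000]
Step 1: x=[6.4755] v=[-0.2455]
Step 2: x=[6.4266] v=[-0.4890]
Step 3: x=[6.3538] v=[-0.7285]
Step 4: x=[6.2576] v=[-0.9620]
Step 5: x=[6.1388] v=[-1.1876]
Step 6: x=[5.9985] v=[-1.4035]
Step 7: x=[5.8377] v=[-1.6079]
Step 8: x=[5.6578] v=[-1.7992]
Step 9: x=[5.4602] v=[-1.9758]
Step 10: x=[5.2466] v=[-2.1362]
Step 11: x=[5.0187] v=[-2.2791]
Step 12: x=[4.7784] v=[-2.4034]
Step 13: x=[4.5276] v=[-2.5080]
Step 14: x=[4.2684] v=[-2.5921]
Step 15: x=[4.0029] v=[-2.6550]
Step 16: x=[3.7333] v=[-2.6962]
Step 17: x=[3.4618] v=[-2.7153]
Step 18: x=[3.1906] v=[-2.7122]
Step 19: x=[2.9219] v=[-2.6869]
Step 20: x=[2.6579] v=[-2.6396]
Step 21: x=[2.4008] v=[-2.5707]
Step 22: x=[2.1527] v=[-2.4808]
Step 23: x=[1.9156] v=[-2.3706]
Step 24: x=[1.6915] v=[-2.2410]
Step 25: x=[1.4822] v=[-2.0930]
Step 26: x=[1.2894] v=[-1.9279]
Step 27: x=[1.1147] v=[-1.7470]
Step 28: x=[0.9595] v=[-1.5518]
Step 29: x=[0.8251] v=[-1.3439]
Step 30: x=[0.7126] v=[-1.1250]
Step 31: x=[0.6229] v=[-0.8969]
Step 32: x=[0.5568] v=[-0.6615]
Step 33: x=[0.5147] v=[-0.4207]
Step 34: x=[0.4971] v=[-0.1765]
Step 35: x=[0.5040] v=[0.0692]
First v>=0 after going negative at step 35, time=3.5000

Answer: 3.5000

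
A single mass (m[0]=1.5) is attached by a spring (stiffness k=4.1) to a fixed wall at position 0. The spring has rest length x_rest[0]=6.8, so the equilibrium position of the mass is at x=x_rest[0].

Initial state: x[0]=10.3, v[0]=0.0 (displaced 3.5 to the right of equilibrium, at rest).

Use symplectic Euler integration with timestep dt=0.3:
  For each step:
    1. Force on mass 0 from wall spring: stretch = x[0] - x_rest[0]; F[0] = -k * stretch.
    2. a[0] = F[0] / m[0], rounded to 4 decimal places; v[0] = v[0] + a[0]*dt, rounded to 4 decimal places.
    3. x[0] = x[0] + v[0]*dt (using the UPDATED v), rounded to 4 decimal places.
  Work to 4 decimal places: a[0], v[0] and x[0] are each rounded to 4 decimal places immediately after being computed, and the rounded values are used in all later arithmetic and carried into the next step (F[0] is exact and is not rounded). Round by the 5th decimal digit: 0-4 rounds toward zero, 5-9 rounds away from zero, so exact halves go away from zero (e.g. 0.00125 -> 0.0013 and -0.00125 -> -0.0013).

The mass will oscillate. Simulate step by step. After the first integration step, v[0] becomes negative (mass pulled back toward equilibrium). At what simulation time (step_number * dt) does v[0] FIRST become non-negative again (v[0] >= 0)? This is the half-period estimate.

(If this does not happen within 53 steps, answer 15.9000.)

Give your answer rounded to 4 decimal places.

Answer: 2.1000

Derivation:
Step 0: x=[10.3000] v=[0.0000]
Step 1: x=[9.4390] v=[-2.8700]
Step 2: x=[7.9288] v=[-5.0340]
Step 3: x=[6.1409] v=[-5.9596]
Step 4: x=[4.5151] v=[-5.4192]
Step 5: x=[3.4514] v=[-3.5456]
Step 6: x=[3.2115] v=[-0.7998]
Step 7: x=[3.8543] v=[2.1428]
First v>=0 after going negative at step 7, time=2.1000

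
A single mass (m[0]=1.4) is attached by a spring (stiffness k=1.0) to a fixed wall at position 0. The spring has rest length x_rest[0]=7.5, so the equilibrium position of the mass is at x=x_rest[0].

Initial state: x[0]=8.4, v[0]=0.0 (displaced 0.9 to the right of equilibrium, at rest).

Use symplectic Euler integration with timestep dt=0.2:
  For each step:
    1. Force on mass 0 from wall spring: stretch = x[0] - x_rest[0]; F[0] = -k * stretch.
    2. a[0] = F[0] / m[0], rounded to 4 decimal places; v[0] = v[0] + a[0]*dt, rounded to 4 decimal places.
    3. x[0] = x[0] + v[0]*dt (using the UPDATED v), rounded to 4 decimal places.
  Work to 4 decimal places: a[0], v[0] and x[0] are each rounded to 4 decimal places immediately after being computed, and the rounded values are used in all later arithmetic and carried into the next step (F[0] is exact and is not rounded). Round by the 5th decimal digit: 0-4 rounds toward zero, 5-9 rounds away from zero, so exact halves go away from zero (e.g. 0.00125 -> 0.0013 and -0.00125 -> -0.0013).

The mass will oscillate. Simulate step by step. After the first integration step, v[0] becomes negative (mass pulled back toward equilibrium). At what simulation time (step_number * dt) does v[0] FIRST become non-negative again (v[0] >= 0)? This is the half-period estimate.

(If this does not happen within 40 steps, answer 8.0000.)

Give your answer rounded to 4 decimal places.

Step 0: x=[8.4000] v=[0.0000]
Step 1: x=[8.3743] v=[-0.1286]
Step 2: x=[8.3236] v=[-0.2535]
Step 3: x=[8.2494] v=[-0.3712]
Step 4: x=[8.1537] v=[-0.4783]
Step 5: x=[8.0394] v=[-0.5717]
Step 6: x=[7.9096] v=[-0.6488]
Step 7: x=[7.7681] v=[-0.7073]
Step 8: x=[7.6190] v=[-0.7456]
Step 9: x=[7.4665] v=[-0.7626]
Step 10: x=[7.3149] v=[-0.7578]
Step 11: x=[7.1686] v=[-0.7314]
Step 12: x=[7.0318] v=[-0.6841]
Step 13: x=[6.9084] v=[-0.6172]
Step 14: x=[6.8019] v=[-0.5327]
Step 15: x=[6.7153] v=[-0.4330]
Step 16: x=[6.6511] v=[-0.3209]
Step 17: x=[6.6112] v=[-0.1996]
Step 18: x=[6.5967] v=[-0.0726]
Step 19: x=[6.6080] v=[0.0564]
First v>=0 after going negative at step 19, time=3.8000

Answer: 3.8000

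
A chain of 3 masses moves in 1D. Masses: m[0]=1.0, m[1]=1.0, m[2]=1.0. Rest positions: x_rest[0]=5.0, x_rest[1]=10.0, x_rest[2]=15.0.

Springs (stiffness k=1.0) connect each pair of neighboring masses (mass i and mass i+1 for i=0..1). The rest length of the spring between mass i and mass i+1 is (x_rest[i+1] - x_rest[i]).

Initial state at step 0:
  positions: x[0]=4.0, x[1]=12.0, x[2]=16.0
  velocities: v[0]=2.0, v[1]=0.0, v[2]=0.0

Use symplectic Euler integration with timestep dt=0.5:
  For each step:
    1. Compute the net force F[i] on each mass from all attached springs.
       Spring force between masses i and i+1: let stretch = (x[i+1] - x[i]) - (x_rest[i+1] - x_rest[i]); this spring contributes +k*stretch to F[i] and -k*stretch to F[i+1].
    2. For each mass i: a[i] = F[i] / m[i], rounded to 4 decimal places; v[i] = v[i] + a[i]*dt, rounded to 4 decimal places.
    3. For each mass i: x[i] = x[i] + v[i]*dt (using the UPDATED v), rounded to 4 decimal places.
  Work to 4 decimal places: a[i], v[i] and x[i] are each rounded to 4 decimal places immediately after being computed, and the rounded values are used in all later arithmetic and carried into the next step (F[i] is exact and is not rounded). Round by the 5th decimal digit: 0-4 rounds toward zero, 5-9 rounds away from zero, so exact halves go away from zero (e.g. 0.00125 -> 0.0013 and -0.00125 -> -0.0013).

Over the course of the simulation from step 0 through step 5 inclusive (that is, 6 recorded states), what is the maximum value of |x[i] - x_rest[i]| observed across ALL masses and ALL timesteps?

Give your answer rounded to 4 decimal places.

Answer: 3.9727

Derivation:
Step 0: x=[4.0000 12.0000 16.0000] v=[2.0000 0.0000 0.0000]
Step 1: x=[5.7500 11.0000 16.2500] v=[3.5000 -2.0000 0.5000]
Step 2: x=[7.5625 10.0000 16.4375] v=[3.6250 -2.0000 0.3750]
Step 3: x=[8.7344 10.0000 16.2656] v=[2.3438 0.0000 -0.3438]
Step 4: x=[8.9727 11.2500 15.7773] v=[0.4766 2.5000 -0.9766]
Step 5: x=[8.5303 13.0625 15.4072] v=[-0.8848 3.6250 -0.7403]
Max displacement = 3.9727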